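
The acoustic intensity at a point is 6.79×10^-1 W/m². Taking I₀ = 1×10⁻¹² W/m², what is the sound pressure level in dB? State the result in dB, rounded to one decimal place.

I/I₀ = 6.79×10^-1/10⁻¹² = 6.79×10^11, and L = 10·log₁₀(I/I₀).
L = 10·(0.8319 + 11) = 118.32 dB.

118.3 dB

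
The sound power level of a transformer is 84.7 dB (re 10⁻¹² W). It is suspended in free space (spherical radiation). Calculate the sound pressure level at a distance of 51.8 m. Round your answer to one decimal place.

39.4 dB

Free-field spherical radiation: L_p = L_w − 10·log₁₀(4π·r²), r = 51.8 m.
4π·r² = 3.372e+04 m², 10·log₁₀ of that is 45.279 dB.
L_p = 84.7 − 45.279 = 39.42 dB.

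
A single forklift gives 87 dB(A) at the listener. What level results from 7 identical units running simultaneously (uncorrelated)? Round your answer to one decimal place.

L_total = L₁ + 10·log₁₀ N for N identical incoherent sources.
L_total = 87 + 10·log₁₀(7) = 87 + 8.451 = 95.45 dB(A).

95.5 dB(A)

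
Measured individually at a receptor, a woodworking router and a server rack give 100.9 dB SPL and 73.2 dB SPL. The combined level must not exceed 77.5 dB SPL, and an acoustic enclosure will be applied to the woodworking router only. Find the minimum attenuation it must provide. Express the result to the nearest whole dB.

Everything except the woodworking router sums to 10^(73.2/10) = 2.089e+07 in linear terms, 73.20 dB SPL.
The limit corresponds to 10^(77.5/10) = 5.623e+07; subtracting the fixed part leaves 3.534e+07 for the woodworking router, i.e. 75.48 dB SPL.
So the woodworking router must be reduced from 100.9 to 75.48 dB SPL: IL = 25.42 dB.

25 dB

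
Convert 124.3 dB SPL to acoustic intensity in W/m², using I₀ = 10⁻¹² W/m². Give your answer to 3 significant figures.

2.69 W/m²

I/I₀ = 10^(124.3/10) = 2.692e+12, so I = 2.692e+12 × 10⁻¹² W/m².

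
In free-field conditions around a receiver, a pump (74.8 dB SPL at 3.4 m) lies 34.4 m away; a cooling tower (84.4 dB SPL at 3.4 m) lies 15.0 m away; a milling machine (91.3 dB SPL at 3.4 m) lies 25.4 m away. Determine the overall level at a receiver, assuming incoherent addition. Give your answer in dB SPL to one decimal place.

First find each source's level at the receiver (point-source: −20·log₁₀(r/r_ref)), then combine on an intensity basis.
pump: 74.8 − 20·log₁₀(34.4/3.4) = 74.8 − 20.10 = 54.70 dB SPL.
cooling tower: 84.4 − 20·log₁₀(15.0/3.4) = 84.4 − 12.89 = 71.51 dB SPL.
milling machine: 91.3 − 20·log₁₀(25.4/3.4) = 91.3 − 17.47 = 73.83 dB SPL.
Σ 10^(L/10) = 3.862e+07 → L_total = 10·log₁₀(3.862e+07) = 75.87 dB SPL.

75.9 dB SPL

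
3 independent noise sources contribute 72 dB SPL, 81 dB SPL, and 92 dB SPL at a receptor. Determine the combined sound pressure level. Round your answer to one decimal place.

Incoherent sources combine by intensity addition: L_total = 10·log₁₀(Σ 10^(L_i/10)).
Σ 10^(L/10) = 10^(72/10) + 10^(81/10) + 10^(92/10) = 1.727e+09.
L_total = 10·log₁₀(1.727e+09) = 92.37 dB SPL.

92.4 dB SPL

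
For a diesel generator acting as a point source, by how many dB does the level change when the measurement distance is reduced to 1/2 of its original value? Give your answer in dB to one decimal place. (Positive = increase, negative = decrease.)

+6.0 dB

Point-source spreading: ΔL = −20·log₁₀(r₂/r₁).
ΔL = −20·log₁₀(0.5) = +6.02 dB.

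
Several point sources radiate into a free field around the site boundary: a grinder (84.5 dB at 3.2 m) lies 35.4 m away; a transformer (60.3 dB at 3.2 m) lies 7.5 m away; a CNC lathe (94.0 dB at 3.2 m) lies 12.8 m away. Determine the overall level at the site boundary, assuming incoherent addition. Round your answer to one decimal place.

Propagate each source to the receiver with L = L_ref − 20·log₁₀(r/r_ref), then add intensities.
grinder: 84.5 − 20·log₁₀(35.4/3.2) = 84.5 − 20.88 = 63.62 dB.
transformer: 60.3 − 20·log₁₀(7.5/3.2) = 60.3 − 7.40 = 52.90 dB.
CNC lathe: 94.0 − 20·log₁₀(12.8/3.2) = 94.0 − 12.04 = 81.96 dB.
Σ 10^(L/10) = 1.595e+08 → L_total = 10·log₁₀(1.595e+08) = 82.03 dB.

82.0 dB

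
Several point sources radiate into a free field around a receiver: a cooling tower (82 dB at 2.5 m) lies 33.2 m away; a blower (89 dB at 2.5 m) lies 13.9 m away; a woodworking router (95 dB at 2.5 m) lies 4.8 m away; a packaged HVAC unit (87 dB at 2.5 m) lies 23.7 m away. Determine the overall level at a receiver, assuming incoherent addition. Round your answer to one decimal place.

89.5 dB

Apply inverse-square spreading to bring every level to the receiver, then sum 10^(L/10).
cooling tower: 82 − 20·log₁₀(33.2/2.5) = 82 − 22.46 = 59.54 dB.
blower: 89 − 20·log₁₀(13.9/2.5) = 89 − 14.90 = 74.10 dB.
woodworking router: 95 − 20·log₁₀(4.8/2.5) = 95 − 5.67 = 89.33 dB.
packaged HVAC unit: 87 − 20·log₁₀(23.7/2.5) = 87 − 19.54 = 67.46 dB.
Σ 10^(L/10) = 8.900e+08 → L_total = 10·log₁₀(8.900e+08) = 89.49 dB.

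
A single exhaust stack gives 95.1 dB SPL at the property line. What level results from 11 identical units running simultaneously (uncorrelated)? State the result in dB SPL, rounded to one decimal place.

L_total = L₁ + 10·log₁₀ N for N identical incoherent sources.
L_total = 95.1 + 10·log₁₀(11) = 95.1 + 10.414 = 105.51 dB SPL.

105.5 dB SPL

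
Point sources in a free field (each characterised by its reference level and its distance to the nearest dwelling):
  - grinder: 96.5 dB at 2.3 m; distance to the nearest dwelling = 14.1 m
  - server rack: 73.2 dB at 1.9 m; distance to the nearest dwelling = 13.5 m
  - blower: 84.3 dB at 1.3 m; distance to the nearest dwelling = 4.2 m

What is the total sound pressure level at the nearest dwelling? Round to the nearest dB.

Apply inverse-square spreading to bring every level to the receiver, then sum 10^(L/10).
grinder: 96.5 − 20·log₁₀(14.1/2.3) = 96.5 − 15.75 = 80.75 dB.
server rack: 73.2 − 20·log₁₀(13.5/1.9) = 73.2 − 17.03 = 56.17 dB.
blower: 84.3 − 20·log₁₀(4.2/1.3) = 84.3 − 10.19 = 74.11 dB.
Σ 10^(L/10) = 1.451e+08 → L_total = 10·log₁₀(1.451e+08) = 81.62 dB.

82 dB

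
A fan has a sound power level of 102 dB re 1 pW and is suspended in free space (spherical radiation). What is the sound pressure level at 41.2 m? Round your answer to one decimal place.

L_p = L_w − 10·log₁₀(4π·r²) with r = 41.2 m.
4π·r² = 2.133e+04 m², 10·log₁₀ of that is 43.290 dB.
L_p = 102 − 43.290 = 58.71 dB.

58.7 dB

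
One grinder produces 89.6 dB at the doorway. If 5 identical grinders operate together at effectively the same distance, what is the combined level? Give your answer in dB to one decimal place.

96.6 dB

N identical incoherent sources raise the level by 10·log₁₀ N.
L_total = 89.6 + 10·log₁₀(5) = 89.6 + 6.990 = 96.59 dB.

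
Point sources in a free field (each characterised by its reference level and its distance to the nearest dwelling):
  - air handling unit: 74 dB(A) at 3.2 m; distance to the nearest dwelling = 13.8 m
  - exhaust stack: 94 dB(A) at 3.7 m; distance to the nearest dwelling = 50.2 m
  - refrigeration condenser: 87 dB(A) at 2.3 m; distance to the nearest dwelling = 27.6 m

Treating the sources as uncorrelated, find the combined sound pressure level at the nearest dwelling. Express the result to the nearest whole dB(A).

Apply inverse-square spreading to bring every level to the receiver, then sum 10^(L/10).
air handling unit: 74 − 20·log₁₀(13.8/3.2) = 74 − 12.69 = 61.31 dB(A).
exhaust stack: 94 − 20·log₁₀(50.2/3.7) = 94 − 22.65 = 71.35 dB(A).
refrigeration condenser: 87 − 20·log₁₀(27.6/2.3) = 87 − 21.58 = 65.42 dB(A).
Σ 10^(L/10) = 1.848e+07 → L_total = 10·log₁₀(1.848e+07) = 72.67 dB(A).

73 dB(A)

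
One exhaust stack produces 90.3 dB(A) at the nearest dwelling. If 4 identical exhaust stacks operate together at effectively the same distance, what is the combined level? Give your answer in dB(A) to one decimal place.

96.3 dB(A)

L_total = L₁ + 10·log₁₀ N for N identical incoherent sources.
L_total = 90.3 + 10·log₁₀(4) = 90.3 + 6.021 = 96.32 dB(A).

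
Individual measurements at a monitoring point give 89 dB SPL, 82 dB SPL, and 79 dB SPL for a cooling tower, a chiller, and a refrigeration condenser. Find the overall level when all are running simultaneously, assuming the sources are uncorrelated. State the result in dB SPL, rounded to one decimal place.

90.1 dB SPL

Incoherent sources combine by intensity addition: L_total = 10·log₁₀(Σ 10^(L_i/10)).
Σ 10^(L/10) = 10^(89/10) + 10^(82/10) + 10^(79/10) = 1.032e+09.
L_total = 10·log₁₀(1.032e+09) = 90.14 dB SPL.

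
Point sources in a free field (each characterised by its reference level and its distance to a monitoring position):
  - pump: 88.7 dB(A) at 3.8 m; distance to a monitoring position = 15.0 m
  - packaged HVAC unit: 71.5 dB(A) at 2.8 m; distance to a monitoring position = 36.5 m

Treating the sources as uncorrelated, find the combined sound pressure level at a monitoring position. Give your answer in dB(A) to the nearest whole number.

77 dB(A)

Apply inverse-square spreading to bring every level to the receiver, then sum 10^(L/10).
pump: 88.7 − 20·log₁₀(15.0/3.8) = 88.7 − 11.93 = 76.77 dB(A).
packaged HVAC unit: 71.5 − 20·log₁₀(36.5/2.8) = 71.5 − 22.30 = 49.20 dB(A).
Σ 10^(L/10) = 4.766e+07 → L_total = 10·log₁₀(4.766e+07) = 76.78 dB(A).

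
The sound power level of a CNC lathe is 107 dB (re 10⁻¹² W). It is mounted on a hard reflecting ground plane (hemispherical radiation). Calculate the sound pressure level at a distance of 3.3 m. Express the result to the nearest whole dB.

89 dB

L_p = L_w − 10·log₁₀(2π·r²) with r = 3.3 m.
2π·r² = 68.42 m², 10·log₁₀ of that is 18.352 dB.
L_p = 107 − 18.352 = 88.65 dB.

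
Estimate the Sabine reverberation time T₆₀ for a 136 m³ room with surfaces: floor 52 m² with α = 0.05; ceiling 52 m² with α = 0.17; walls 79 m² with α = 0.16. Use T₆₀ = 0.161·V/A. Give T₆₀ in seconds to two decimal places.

Total absorption A = 52·0.05 + 52·0.17 + 79·0.16 = 24.08 m² sabins.
T₆₀ = 0.161 × 136 / 24.08 = 0.909 s.

0.91 s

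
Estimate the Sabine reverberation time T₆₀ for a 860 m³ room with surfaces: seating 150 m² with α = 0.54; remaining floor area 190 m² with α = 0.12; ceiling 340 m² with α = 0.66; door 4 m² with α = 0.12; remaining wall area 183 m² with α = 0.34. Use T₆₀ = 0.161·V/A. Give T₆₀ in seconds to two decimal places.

0.35 s

Total absorption A = 150·0.54 + 190·0.12 + 340·0.66 + 4·0.12 + 183·0.34 = 390.90 m² sabins.
T₆₀ = 0.161·V/A = 0.161·860/390.90 = 0.354 s.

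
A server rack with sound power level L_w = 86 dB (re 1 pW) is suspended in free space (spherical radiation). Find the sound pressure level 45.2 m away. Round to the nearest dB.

42 dB

Free-field spherical radiation: L_p = L_w − 10·log₁₀(4π·r²), r = 45.2 m.
4π·r² = 2.567e+04 m², 10·log₁₀ of that is 44.095 dB.
L_p = 86 − 44.095 = 41.91 dB.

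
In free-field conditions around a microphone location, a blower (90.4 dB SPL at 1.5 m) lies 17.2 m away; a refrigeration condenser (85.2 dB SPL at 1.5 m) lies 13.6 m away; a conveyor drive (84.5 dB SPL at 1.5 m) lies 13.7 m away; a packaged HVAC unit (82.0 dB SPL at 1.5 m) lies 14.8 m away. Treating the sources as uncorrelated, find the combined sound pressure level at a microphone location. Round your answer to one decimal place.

First find each source's level at the receiver (point-source: −20·log₁₀(r/r_ref)), then combine on an intensity basis.
blower: 90.4 − 20·log₁₀(17.2/1.5) = 90.4 − 21.19 = 69.21 dB SPL.
refrigeration condenser: 85.2 − 20·log₁₀(13.6/1.5) = 85.2 − 19.15 = 66.05 dB SPL.
conveyor drive: 84.5 − 20·log₁₀(13.7/1.5) = 84.5 − 19.21 = 65.29 dB SPL.
packaged HVAC unit: 82.0 − 20·log₁₀(14.8/1.5) = 82.0 − 19.88 = 62.12 dB SPL.
Σ 10^(L/10) = 1.737e+07 → L_total = 10·log₁₀(1.737e+07) = 72.40 dB SPL.

72.4 dB SPL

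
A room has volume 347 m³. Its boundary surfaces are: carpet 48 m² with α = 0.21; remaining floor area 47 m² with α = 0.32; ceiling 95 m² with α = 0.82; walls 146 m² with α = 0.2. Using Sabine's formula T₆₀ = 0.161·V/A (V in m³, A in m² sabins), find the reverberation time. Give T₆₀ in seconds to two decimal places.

0.42 s

A = Σ Sᵢαᵢ = 48·0.21 + 47·0.32 + 95·0.82 + 146·0.2 = 132.22 m².
T₆₀ = 0.161 × 347 / 132.22 = 0.423 s.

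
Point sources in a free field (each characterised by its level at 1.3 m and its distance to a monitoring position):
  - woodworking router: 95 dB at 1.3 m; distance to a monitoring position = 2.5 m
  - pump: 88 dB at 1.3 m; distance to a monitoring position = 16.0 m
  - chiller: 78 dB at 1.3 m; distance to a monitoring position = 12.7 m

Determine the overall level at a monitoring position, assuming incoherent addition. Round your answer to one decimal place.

Propagate each source to the receiver with L = L_ref − 20·log₁₀(r/r_ref), then add intensities.
woodworking router: 95 − 20·log₁₀(2.5/1.3) = 95 − 5.68 = 89.32 dB.
pump: 88 − 20·log₁₀(16.0/1.3) = 88 − 21.80 = 66.20 dB.
chiller: 78 − 20·log₁₀(12.7/1.3) = 78 − 19.80 = 58.20 dB.
Σ 10^(L/10) = 8.599e+08 → L_total = 10·log₁₀(8.599e+08) = 89.34 dB.

89.3 dB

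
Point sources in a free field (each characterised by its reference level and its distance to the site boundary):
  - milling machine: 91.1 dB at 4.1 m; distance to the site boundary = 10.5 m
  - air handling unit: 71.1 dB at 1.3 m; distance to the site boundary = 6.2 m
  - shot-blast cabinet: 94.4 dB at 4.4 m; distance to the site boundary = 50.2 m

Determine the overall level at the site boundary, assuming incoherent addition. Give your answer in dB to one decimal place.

Apply inverse-square spreading to bring every level to the receiver, then sum 10^(L/10).
milling machine: 91.1 − 20·log₁₀(10.5/4.1) = 91.1 − 8.17 = 82.93 dB.
air handling unit: 71.1 − 20·log₁₀(6.2/1.3) = 71.1 − 13.57 = 57.53 dB.
shot-blast cabinet: 94.4 − 20·log₁₀(50.2/4.4) = 94.4 − 21.15 = 73.25 dB.
Σ 10^(L/10) = 2.181e+08 → L_total = 10·log₁₀(2.181e+08) = 83.39 dB.

83.4 dB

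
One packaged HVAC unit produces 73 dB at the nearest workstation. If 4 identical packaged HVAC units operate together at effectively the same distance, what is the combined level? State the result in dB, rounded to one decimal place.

79.0 dB

L_total = L₁ + 10·log₁₀ N for N identical incoherent sources.
L_total = 73 + 10·log₁₀(4) = 73 + 6.021 = 79.02 dB.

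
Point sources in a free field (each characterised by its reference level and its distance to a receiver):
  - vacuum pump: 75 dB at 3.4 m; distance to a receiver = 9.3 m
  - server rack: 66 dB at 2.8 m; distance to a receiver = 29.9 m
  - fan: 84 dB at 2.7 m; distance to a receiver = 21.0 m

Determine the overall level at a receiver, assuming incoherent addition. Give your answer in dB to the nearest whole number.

69 dB

First find each source's level at the receiver (point-source: −20·log₁₀(r/r_ref)), then combine on an intensity basis.
vacuum pump: 75 − 20·log₁₀(9.3/3.4) = 75 − 8.74 = 66.26 dB.
server rack: 66 − 20·log₁₀(29.9/2.8) = 66 − 20.57 = 45.43 dB.
fan: 84 − 20·log₁₀(21.0/2.7) = 84 − 17.82 = 66.18 dB.
Σ 10^(L/10) = 8.414e+06 → L_total = 10·log₁₀(8.414e+06) = 69.25 dB.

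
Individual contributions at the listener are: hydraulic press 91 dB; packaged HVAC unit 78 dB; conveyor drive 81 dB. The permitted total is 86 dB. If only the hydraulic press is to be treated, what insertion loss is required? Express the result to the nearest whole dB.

Everything except the hydraulic press sums to 10^(78/10) + 10^(81/10) = 1.890e+08 in linear terms, 82.76 dB.
The limit corresponds to 10^(86/10) = 3.981e+08; subtracting the fixed part leaves 2.091e+08 for the hydraulic press, i.e. 83.20 dB.
So the hydraulic press must be reduced from 91 to 83.20 dB: IL = 7.80 dB.

8 dB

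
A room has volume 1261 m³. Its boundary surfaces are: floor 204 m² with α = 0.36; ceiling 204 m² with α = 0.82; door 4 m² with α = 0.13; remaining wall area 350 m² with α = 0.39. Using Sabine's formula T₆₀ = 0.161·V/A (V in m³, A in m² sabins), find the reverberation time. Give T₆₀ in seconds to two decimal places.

Summing Sᵢαᵢ: 204·0.36 + 204·0.82 + 4·0.13 + 350·0.39 = 377.74 m².
T₆₀ = 0.161·V/A = 0.161·1261/377.74 = 0.537 s.

0.54 s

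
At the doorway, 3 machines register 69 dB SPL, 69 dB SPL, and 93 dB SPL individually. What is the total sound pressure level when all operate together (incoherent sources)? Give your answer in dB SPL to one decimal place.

Incoherent sources combine by intensity addition: L_total = 10·log₁₀(Σ 10^(L_i/10)).
Σ 10^(L/10) = 10^(69/10) + 10^(69/10) + 10^(93/10) = 2.011e+09.
L_total = 10·log₁₀(2.011e+09) = 93.03 dB SPL.

93.0 dB SPL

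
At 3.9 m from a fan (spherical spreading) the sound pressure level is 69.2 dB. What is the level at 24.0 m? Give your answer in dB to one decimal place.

53.4 dB

Point-source attenuation: ΔL = 20·log₁₀(r₂/r₁) = 20·log₁₀(24.0/3.9) = 15.783 dB.
L₂ = 69.2 − 20·log₁₀(24.0/3.9) = 69.2 − 15.783 = 53.42 dB.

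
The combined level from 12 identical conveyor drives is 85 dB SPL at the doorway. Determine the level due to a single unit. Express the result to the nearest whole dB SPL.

74 dB SPL

12 equal contributions raise the level by 10·log₁₀ 12 = 10.792 dB, so each unit alone gives 85 − 10.792.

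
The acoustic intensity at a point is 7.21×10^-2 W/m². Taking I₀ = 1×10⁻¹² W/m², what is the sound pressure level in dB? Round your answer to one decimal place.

108.6 dB

I/I₀ = 7.21×10^-2/10⁻¹² = 7.21×10^10, and L = 10·log₁₀(I/I₀).
L = 10·(0.8579 + 10) = 108.58 dB.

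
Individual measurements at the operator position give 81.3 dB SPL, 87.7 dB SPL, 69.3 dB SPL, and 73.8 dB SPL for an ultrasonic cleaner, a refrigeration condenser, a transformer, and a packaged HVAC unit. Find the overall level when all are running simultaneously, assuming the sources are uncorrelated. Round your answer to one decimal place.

Incoherent sources combine by intensity addition: L_total = 10·log₁₀(Σ 10^(L_i/10)).
Σ 10^(L/10) = 10^(81.3/10) + 10^(87.7/10) + 10^(69.3/10) + 10^(73.8/10) = 7.562e+08.
L_total = 10·log₁₀(7.562e+08) = 88.79 dB SPL.

88.8 dB SPL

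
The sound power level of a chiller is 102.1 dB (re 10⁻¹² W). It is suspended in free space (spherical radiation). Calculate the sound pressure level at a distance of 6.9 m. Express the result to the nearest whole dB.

74 dB

The power spreads over a sphere of area 4π·r², so L_p = L_w − 10·log₁₀(4π·r²).
4π·r² = 598.3 m², 10·log₁₀ of that is 27.769 dB.
L_p = 102.1 − 27.769 = 74.33 dB.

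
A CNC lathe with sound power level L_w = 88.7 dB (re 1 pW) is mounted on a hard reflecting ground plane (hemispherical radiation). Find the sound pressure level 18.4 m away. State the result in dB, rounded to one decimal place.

55.4 dB

Free-field hemispherical radiation: L_p = L_w − 10·log₁₀(2π·r²), r = 18.4 m.
2π·r² = 2127 m², 10·log₁₀ of that is 33.278 dB.
L_p = 88.7 − 33.278 = 55.42 dB.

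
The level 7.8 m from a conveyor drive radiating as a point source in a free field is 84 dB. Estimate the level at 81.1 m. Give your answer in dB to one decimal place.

63.7 dB

Spherical spreading from a point source gives a 20·log₁₀(r₂/r₁) drop.
L₂ = 84 − 20·log₁₀(81.1/7.8) = 84 − 20.339 = 63.66 dB.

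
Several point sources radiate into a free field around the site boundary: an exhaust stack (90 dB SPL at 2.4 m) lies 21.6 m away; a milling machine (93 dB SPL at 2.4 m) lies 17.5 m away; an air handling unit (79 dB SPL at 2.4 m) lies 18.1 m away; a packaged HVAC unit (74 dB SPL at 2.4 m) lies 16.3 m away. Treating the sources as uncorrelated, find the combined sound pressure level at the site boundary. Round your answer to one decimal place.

First find each source's level at the receiver (point-source: −20·log₁₀(r/r_ref)), then combine on an intensity basis.
exhaust stack: 90 − 20·log₁₀(21.6/2.4) = 90 − 19.08 = 70.92 dB SPL.
milling machine: 93 − 20·log₁₀(17.5/2.4) = 93 − 17.26 = 75.74 dB SPL.
air handling unit: 79 − 20·log₁₀(18.1/2.4) = 79 − 17.55 = 61.45 dB SPL.
packaged HVAC unit: 74 − 20·log₁₀(16.3/2.4) = 74 − 16.64 = 57.36 dB SPL.
Σ 10^(L/10) = 5.181e+07 → L_total = 10·log₁₀(5.181e+07) = 77.14 dB SPL.

77.1 dB SPL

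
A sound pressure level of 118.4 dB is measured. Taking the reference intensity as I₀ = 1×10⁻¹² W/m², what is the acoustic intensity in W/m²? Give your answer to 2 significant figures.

L = 10·log₁₀(I/I₀) ⇒ I = I₀·10^(L/10) = 10⁻¹² × 10^11.84.

0.69 W/m²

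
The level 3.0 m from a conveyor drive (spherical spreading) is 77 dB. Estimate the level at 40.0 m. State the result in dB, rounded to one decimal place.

54.5 dB

For a point source, L₂ = L₁ − 20·log₁₀(r₂/r₁).
L₂ = 77 − 20·log₁₀(40.0/3.0) = 77 − 22.499 = 54.50 dB.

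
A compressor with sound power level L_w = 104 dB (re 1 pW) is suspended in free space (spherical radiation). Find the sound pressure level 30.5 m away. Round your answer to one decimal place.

L_p = L_w − 10·log₁₀(4π·r²) with r = 30.5 m.
4π·r² = 1.169e+04 m², 10·log₁₀ of that is 40.678 dB.
L_p = 104 − 40.678 = 63.32 dB.

63.3 dB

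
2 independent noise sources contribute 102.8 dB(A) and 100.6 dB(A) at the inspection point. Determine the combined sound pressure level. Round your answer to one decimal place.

104.8 dB(A)

For uncorrelated sources the intensities add, so convert each level to linear form, sum, and take 10·log₁₀ of the total.
Σ 10^(L/10) = 10^(102.8/10) + 10^(100.6/10) = 3.054e+10.
L_total = 10·log₁₀(3.054e+10) = 104.85 dB(A).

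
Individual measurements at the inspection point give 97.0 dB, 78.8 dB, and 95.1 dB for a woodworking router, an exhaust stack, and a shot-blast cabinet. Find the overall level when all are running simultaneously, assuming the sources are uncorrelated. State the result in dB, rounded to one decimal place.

99.2 dB

For uncorrelated sources the intensities add, so convert each level to linear form, sum, and take 10·log₁₀ of the total.
Σ 10^(L/10) = 10^(97.0/10) + 10^(78.8/10) + 10^(95.1/10) = 8.324e+09.
L_total = 10·log₁₀(8.324e+09) = 99.20 dB.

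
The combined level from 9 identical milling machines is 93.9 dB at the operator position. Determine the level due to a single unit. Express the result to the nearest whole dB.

Dividing the total intensity by 9 lowers the level by 10·log₁₀ 9 = 9.542 dB: L₁ = 93.9 − 9.542.

84 dB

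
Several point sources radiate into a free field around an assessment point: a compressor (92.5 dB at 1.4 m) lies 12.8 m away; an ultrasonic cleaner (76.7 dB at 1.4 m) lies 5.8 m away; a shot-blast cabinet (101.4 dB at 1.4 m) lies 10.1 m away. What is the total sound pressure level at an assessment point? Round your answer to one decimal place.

Apply inverse-square spreading to bring every level to the receiver, then sum 10^(L/10).
compressor: 92.5 − 20·log₁₀(12.8/1.4) = 92.5 − 19.22 = 73.28 dB.
ultrasonic cleaner: 76.7 − 20·log₁₀(5.8/1.4) = 76.7 − 12.35 = 64.35 dB.
shot-blast cabinet: 101.4 − 20·log₁₀(10.1/1.4) = 101.4 − 17.16 = 84.24 dB.
Σ 10^(L/10) = 2.892e+08 → L_total = 10·log₁₀(2.892e+08) = 84.61 dB.

84.6 dB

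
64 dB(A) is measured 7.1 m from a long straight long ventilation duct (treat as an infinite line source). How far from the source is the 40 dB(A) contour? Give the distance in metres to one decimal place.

Line-source spreading drops the level by 10·log₁₀(r₂/r₁); inverting, r₂/r₁ = 10^(ΔL/10).
r₂ = 7.1·10^((64−40)/10) = 7.1·10^(24.0/10) = 1783.44 m.

1783.4 m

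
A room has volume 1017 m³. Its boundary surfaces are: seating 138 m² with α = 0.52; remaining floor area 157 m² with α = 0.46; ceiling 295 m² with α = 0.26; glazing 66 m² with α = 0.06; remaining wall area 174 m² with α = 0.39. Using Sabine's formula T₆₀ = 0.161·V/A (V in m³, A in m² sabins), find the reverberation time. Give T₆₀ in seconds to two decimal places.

Total absorption A = 138·0.52 + 157·0.46 + 295·0.26 + 66·0.06 + 174·0.39 = 292.50 m² sabins.
T₆₀ = 0.161 × 1017 / 292.50 = 0.560 s.

0.56 s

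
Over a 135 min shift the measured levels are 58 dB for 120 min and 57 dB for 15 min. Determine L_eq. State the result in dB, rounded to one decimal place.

L_eq = 10·log₁₀[(1/T)·Σ tᵢ·10^(Lᵢ/10)] with T = 135 min.
Σ tᵢ·10^(Lᵢ/10) = 120·10^(58/10) + 15·10^(57/10) = 8.323e+07.
L_eq = 10·log₁₀(8.323e+07/135) = 57.90 dB.

57.9 dB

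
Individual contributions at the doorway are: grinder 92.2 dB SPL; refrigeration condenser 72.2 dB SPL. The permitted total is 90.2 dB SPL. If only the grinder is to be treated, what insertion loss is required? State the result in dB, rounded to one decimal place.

Everything except the grinder sums to 10^(72.2/10) = 1.660e+07 in linear terms, 72.20 dB SPL.
To meet 90.2 dB SPL overall, the treated grinder may contribute at most 10^(90.2/10) − 1.660e+07 = 1.031e+09, i.e. 90.13 dB SPL.
Required insertion loss = 92.2 − 90.13 = 2.07 dB.

2.1 dB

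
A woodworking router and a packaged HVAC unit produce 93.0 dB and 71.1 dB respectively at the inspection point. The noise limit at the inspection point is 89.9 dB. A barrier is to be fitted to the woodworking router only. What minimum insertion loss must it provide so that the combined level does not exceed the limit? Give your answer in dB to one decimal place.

Everything except the woodworking router sums to 10^(71.1/10) = 1.288e+07 in linear terms, 71.10 dB.
To meet 89.9 dB overall, the treated woodworking router may contribute at most 10^(89.9/10) − 1.288e+07 = 9.644e+08, i.e. 89.84 dB.
Required insertion loss = 93.0 − 89.84 = 3.16 dB.

3.2 dB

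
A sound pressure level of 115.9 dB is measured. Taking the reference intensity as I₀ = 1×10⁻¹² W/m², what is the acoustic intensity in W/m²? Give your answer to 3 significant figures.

L = 10·log₁₀(I/I₀) ⇒ I = I₀·10^(L/10) = 10⁻¹² × 10^11.59.

0.389 W/m²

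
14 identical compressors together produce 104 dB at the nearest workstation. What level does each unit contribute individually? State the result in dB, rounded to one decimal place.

Dividing the total intensity by 14 lowers the level by 10·log₁₀ 14 = 11.461 dB: L₁ = 104 − 11.461.

92.5 dB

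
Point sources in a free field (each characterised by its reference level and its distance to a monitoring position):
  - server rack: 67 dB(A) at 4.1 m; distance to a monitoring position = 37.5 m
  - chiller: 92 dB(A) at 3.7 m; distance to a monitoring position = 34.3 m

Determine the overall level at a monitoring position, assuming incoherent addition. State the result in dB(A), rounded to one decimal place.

72.7 dB(A)

First find each source's level at the receiver (point-source: −20·log₁₀(r/r_ref)), then combine on an intensity basis.
server rack: 67 − 20·log₁₀(37.5/4.1) = 67 − 19.22 = 47.78 dB(A).
chiller: 92 − 20·log₁₀(34.3/3.7) = 92 − 19.34 = 72.66 dB(A).
Σ 10^(L/10) = 1.850e+07 → L_total = 10·log₁₀(1.850e+07) = 72.67 dB(A).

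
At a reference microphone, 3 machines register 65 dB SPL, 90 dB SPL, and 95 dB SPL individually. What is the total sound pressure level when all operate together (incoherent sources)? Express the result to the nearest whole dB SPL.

96 dB SPL

For uncorrelated sources the intensities add, so convert each level to linear form, sum, and take 10·log₁₀ of the total.
Σ 10^(L/10) = 10^(65/10) + 10^(90/10) + 10^(95/10) = 4.165e+09.
L_total = 10·log₁₀(4.165e+09) = 96.20 dB SPL.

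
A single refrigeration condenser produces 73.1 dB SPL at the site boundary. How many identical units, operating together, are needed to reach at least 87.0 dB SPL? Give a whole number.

25

Need L₁ + 10·log₁₀ N ≥ 87.0, i.e. log₁₀ N ≥ 1.39.
N ≥ 10^(13.9/10) = 24.547, so N = 25.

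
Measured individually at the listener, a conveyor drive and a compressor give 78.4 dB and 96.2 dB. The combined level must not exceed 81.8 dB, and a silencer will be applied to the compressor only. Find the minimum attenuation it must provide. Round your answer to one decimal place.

17.1 dB

Everything except the compressor sums to 10^(78.4/10) = 6.918e+07 in linear terms, 78.40 dB.
To meet 81.8 dB overall, the treated compressor may contribute at most 10^(81.8/10) − 6.918e+07 = 8.217e+07, i.e. 79.15 dB.
Required insertion loss = 96.2 − 79.15 = 17.05 dB.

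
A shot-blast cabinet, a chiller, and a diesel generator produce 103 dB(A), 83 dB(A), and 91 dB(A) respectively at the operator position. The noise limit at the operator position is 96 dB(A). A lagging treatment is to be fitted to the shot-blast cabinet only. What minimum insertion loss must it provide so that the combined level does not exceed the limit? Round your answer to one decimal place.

9.0 dB

Fixed contribution from the other sources: Σ 10^(L/10) = 10^(83/10) + 10^(91/10) = 1.458e+09 (91.64 dB(A)).
The limit corresponds to 10^(96/10) = 3.981e+09; subtracting the fixed part leaves 2.523e+09 for the shot-blast cabinet, i.e. 94.02 dB(A).
Required insertion loss = 103 − 94.02 = 8.98 dB.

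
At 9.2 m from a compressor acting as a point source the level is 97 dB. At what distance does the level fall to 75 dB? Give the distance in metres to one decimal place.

115.8 m

For a point source L₁ − L₂ = 20·log₁₀(r₂/r₁), so r₂ = r₁·10^((L₁−L₂)/20).
r₂ = 9.2·10^((97−75)/20) = 9.2·10^(22.0/20) = 115.82 m.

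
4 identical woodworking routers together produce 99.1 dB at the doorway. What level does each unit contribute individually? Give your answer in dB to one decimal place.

For N identical incoherent sources L_total = L₁ + 10·log₁₀ N, so L₁ = 99.1 − 10·log₁₀(4) = 99.1 − 6.021.

93.1 dB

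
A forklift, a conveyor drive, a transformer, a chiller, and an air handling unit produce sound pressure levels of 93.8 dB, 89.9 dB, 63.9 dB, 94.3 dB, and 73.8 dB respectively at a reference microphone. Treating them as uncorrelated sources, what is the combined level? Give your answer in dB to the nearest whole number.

For uncorrelated sources the intensities add, so convert each level to linear form, sum, and take 10·log₁₀ of the total.
Σ 10^(L/10) = 10^(93.8/10) + 10^(89.9/10) + 10^(63.9/10) + 10^(94.3/10) + 10^(73.8/10) = 6.094e+09.
L_total = 10·log₁₀(6.094e+09) = 97.85 dB.

98 dB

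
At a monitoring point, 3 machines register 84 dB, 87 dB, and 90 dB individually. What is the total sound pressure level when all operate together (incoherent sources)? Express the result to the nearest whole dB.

92 dB

Incoherent sources combine by intensity addition: L_total = 10·log₁₀(Σ 10^(L_i/10)).
Σ 10^(L/10) = 10^(84/10) + 10^(87/10) + 10^(90/10) = 1.752e+09.
L_total = 10·log₁₀(1.752e+09) = 92.44 dB.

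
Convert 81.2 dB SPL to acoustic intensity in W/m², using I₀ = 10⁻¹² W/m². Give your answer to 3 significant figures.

0.000132 W/m²

L = 10·log₁₀(I/I₀) ⇒ I = I₀·10^(L/10) = 10⁻¹² × 10^8.12.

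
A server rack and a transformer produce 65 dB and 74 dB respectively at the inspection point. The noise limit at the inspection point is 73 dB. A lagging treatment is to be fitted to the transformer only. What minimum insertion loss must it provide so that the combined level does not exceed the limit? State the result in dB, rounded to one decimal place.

1.7 dB

Fixed contribution from the other source: Σ 10^(L/10) = 10^(65/10) = 3.162e+06 (65.00 dB).
The limit corresponds to 10^(73/10) = 1.995e+07; subtracting the fixed part leaves 1.679e+07 for the transformer, i.e. 72.25 dB.
Required insertion loss = 74 − 72.25 = 1.75 dB.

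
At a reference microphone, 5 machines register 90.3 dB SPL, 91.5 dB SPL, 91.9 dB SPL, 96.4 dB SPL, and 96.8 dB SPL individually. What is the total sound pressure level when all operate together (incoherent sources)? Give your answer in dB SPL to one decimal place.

For uncorrelated sources the intensities add, so convert each level to linear form, sum, and take 10·log₁₀ of the total.
Σ 10^(L/10) = 10^(90.3/10) + 10^(91.5/10) + 10^(91.9/10) + 10^(96.4/10) + 10^(96.8/10) = 1.318e+10.
L_total = 10·log₁₀(1.318e+10) = 101.20 dB SPL.

101.2 dB SPL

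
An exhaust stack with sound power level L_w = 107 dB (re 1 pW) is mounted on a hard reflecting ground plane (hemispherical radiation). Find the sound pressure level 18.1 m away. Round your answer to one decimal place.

73.9 dB

L_p = L_w − 10·log₁₀(2π·r²) with r = 18.1 m.
2π·r² = 2058 m², 10·log₁₀ of that is 33.135 dB.
L_p = 107 − 33.135 = 73.86 dB.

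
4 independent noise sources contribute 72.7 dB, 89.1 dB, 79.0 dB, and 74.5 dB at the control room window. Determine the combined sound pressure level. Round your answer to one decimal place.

89.7 dB

Incoherent sources combine by intensity addition: L_total = 10·log₁₀(Σ 10^(L_i/10)).
Σ 10^(L/10) = 10^(72.7/10) + 10^(89.1/10) + 10^(79.0/10) + 10^(74.5/10) = 9.391e+08.
L_total = 10·log₁₀(9.391e+08) = 89.73 dB.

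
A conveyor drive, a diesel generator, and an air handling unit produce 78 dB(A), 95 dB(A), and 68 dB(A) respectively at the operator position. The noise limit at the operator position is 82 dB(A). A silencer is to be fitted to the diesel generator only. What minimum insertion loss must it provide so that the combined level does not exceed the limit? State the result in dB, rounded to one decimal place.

15.5 dB

Fixed contribution from the other sources: Σ 10^(L/10) = 10^(78/10) + 10^(68/10) = 6.941e+07 (78.41 dB(A)).
To meet 82 dB(A) overall, the treated diesel generator may contribute at most 10^(82/10) − 6.941e+07 = 8.908e+07, i.e. 79.50 dB(A).
Required insertion loss = 95 − 79.50 = 15.50 dB.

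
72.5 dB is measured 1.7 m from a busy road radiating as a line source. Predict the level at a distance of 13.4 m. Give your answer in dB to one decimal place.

63.5 dB

For a line source, L₂ = L₁ − 10·log₁₀(r₂/r₁).
L₂ = 72.5 − 10·log₁₀(13.4/1.7) = 72.5 − 8.967 = 63.53 dB.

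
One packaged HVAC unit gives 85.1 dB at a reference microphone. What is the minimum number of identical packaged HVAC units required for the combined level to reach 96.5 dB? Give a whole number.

14

Need L₁ + 10·log₁₀ N ≥ 96.5, i.e. log₁₀ N ≥ 1.14.
N ≥ 10^(11.4/10) = 13.804, so N = 14.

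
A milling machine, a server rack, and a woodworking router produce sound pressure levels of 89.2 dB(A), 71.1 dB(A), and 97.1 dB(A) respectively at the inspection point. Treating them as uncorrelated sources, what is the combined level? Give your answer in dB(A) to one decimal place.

97.8 dB(A)

For uncorrelated sources the intensities add, so convert each level to linear form, sum, and take 10·log₁₀ of the total.
Σ 10^(L/10) = 10^(89.2/10) + 10^(71.1/10) + 10^(97.1/10) = 5.973e+09.
L_total = 10·log₁₀(5.973e+09) = 97.76 dB(A).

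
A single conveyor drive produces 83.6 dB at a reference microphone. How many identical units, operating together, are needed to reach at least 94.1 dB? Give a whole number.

N identical sources give L₁ + 10·log₁₀ N, so require 10·log₁₀ N ≥ 94.1 − 83.6 = 10.5 dB.
N ≥ 10^(10.5/10) = 11.220, so N = 12.

12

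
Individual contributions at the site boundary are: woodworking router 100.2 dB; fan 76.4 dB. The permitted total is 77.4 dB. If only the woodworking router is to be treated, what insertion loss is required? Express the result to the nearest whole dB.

30 dB

The untreated sources together contribute 10^(76.4/10) = 4.365e+07, i.e. 76.40 dB.
To meet 77.4 dB overall, the treated woodworking router may contribute at most 10^(77.4/10) − 4.365e+07 = 1.130e+07, i.e. 70.53 dB.
So the woodworking router must be reduced from 100.2 to 70.53 dB: IL = 29.67 dB.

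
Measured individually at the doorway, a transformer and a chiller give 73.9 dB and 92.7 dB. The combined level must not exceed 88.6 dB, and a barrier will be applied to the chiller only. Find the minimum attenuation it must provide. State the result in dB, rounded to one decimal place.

4.2 dB

Fixed contribution from the other source: Σ 10^(L/10) = 10^(73.9/10) = 2.455e+07 (73.90 dB).
To meet 88.6 dB overall, the treated chiller may contribute at most 10^(88.6/10) − 2.455e+07 = 6.999e+08, i.e. 88.45 dB.
Required insertion loss = 92.7 − 88.45 = 4.25 dB.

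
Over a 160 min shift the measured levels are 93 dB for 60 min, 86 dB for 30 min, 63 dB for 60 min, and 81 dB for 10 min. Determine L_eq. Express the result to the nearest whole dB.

The energy average is taken in the linear domain: L_eq = 10·log₁₀[(Σ tᵢ·10^(Lᵢ/10))/T], T = 160 min.
Σ tᵢ·10^(Lᵢ/10) = 60·10^(93/10) + 30·10^(86/10) + 60·10^(63/10) + 10·10^(81/10) = 1.330e+11.
L_eq = 10·log₁₀(1.330e+11/160) = 89.20 dB.

89 dB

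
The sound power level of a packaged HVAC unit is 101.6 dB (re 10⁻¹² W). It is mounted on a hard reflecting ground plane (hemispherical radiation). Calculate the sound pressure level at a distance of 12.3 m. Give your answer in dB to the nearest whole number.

Free-field hemispherical radiation: L_p = L_w − 10·log₁₀(2π·r²), r = 12.3 m.
2π·r² = 950.6 m², 10·log₁₀ of that is 29.780 dB.
L_p = 101.6 − 29.780 = 71.82 dB.

72 dB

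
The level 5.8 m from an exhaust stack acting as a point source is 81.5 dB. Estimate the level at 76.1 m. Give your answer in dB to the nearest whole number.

59 dB

Point-source attenuation: ΔL = 20·log₁₀(r₂/r₁) = 20·log₁₀(76.1/5.8) = 22.359 dB.
L₂ = 81.5 − 20·log₁₀(76.1/5.8) = 81.5 − 22.359 = 59.14 dB.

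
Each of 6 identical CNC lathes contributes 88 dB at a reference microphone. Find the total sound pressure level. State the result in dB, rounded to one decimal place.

N identical incoherent sources raise the level by 10·log₁₀ N.
L_total = 88 + 10·log₁₀(6) = 88 + 7.782 = 95.78 dB.

95.8 dB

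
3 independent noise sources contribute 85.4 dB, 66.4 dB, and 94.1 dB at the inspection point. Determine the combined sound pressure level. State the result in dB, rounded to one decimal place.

94.7 dB

Incoherent sources combine by intensity addition: L_total = 10·log₁₀(Σ 10^(L_i/10)).
Σ 10^(L/10) = 10^(85.4/10) + 10^(66.4/10) + 10^(94.1/10) = 2.921e+09.
L_total = 10·log₁₀(2.921e+09) = 94.66 dB.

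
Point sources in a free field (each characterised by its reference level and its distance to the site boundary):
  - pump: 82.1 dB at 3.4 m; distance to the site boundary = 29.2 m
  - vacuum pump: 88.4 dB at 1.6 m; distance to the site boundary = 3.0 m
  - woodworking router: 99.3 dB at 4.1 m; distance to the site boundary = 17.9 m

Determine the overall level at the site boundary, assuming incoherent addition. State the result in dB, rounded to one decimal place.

88.1 dB

Propagate each source to the receiver with L = L_ref − 20·log₁₀(r/r_ref), then add intensities.
pump: 82.1 − 20·log₁₀(29.2/3.4) = 82.1 − 18.68 = 63.42 dB.
vacuum pump: 88.4 − 20·log₁₀(3.0/1.6) = 88.4 − 5.46 = 82.94 dB.
woodworking router: 99.3 − 20·log₁₀(17.9/4.1) = 99.3 − 12.80 = 86.50 dB.
Σ 10^(L/10) = 6.455e+08 → L_total = 10·log₁₀(6.455e+08) = 88.10 dB.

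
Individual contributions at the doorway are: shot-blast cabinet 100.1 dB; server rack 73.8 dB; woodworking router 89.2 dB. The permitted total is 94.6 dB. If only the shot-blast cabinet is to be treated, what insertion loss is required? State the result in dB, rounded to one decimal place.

7.0 dB

The untreated sources together contribute 10^(73.8/10) + 10^(89.2/10) = 8.558e+08, i.e. 89.32 dB.
To meet 94.6 dB overall, the treated shot-blast cabinet may contribute at most 10^(94.6/10) − 8.558e+08 = 2.028e+09, i.e. 93.07 dB.
So the shot-blast cabinet must be reduced from 100.1 to 93.07 dB: IL = 7.03 dB.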